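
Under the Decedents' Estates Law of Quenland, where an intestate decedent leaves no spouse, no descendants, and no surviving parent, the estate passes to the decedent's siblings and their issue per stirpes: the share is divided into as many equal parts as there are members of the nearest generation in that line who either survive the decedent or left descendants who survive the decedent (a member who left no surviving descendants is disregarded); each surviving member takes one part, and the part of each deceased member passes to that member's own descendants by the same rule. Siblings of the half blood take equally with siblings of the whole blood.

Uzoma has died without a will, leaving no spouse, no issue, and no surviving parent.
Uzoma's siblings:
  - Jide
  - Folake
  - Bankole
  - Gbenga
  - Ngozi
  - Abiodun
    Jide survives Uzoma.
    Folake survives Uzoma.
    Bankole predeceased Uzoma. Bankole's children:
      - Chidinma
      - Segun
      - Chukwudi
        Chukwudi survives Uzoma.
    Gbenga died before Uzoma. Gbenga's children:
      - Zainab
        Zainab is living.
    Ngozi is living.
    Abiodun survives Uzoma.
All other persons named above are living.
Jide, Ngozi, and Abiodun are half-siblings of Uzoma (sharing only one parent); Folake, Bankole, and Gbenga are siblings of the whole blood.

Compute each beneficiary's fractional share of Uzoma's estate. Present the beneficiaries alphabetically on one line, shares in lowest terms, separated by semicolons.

No spouse, descendants, or parent survives, so the estate passes to Uzoma's siblings per stirpes.
Half-blood and whole-blood siblings take equally under the stated rule.
The estate is divided into 6 equal shares of 1/6 among Jide, Folake, Bankole, Gbenga, Ngozi, Abiodun.
Jide is living and takes 1/6.
Folake is living and takes 1/6.
Bankole predeceased; the 1/6 allotted to Bankole's branch passes to Bankole's issue by representation.
The 1/6 is divided into 3 equal shares of 1/18 among Chidinma, Segun, Chukwudi.
Chidinma is living and takes 1/18.
Segun is living and takes 1/18.
Chukwudi is living and takes 1/18.
Gbenga predeceased; the 1/6 allotted to Gbenga's branch passes to Gbenga's issue by representation.
Zainab is the sole taker at this level and receives the full 1/6.
Ngozi is living and takes 1/6.
Abiodun is living and takes 1/6.

Abiodun 1/6; Chidinma 1/18; Chukwudi 1/18; Folake 1/6; Jide 1/6; Ngozi 1/6; Segun 1/18; Zainab 1/6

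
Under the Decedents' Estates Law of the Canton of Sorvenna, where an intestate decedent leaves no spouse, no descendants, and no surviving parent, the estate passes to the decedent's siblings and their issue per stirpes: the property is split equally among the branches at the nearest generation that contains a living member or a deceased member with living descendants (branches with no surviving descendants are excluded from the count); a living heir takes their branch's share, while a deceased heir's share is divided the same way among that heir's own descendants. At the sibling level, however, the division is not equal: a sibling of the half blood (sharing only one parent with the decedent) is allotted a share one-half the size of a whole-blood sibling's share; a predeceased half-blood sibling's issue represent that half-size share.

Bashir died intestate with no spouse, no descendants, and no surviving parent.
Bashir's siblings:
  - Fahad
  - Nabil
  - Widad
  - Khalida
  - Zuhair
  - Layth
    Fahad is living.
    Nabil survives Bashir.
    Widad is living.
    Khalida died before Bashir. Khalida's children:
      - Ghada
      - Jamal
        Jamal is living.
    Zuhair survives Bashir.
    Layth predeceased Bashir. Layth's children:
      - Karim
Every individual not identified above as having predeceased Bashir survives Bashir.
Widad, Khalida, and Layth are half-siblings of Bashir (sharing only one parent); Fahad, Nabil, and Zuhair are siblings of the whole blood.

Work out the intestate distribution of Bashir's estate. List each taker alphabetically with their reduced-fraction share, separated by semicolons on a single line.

Fahad 2/9; Ghada 1/18; Jamal 1/18; Karim 1/9; Nabil 2/9; Widad 1/9; Zuhair 2/9

No spouse, descendants, or parent survives, so the estate passes to Bashir's siblings per stirpes.
Half-blood siblings count for one-half the weight of whole-blood siblings at the initial division.
Dividing 1 in proportion to weights (total weight 9/2): Fahad (weight 1) → 2/9; Nabil (weight 1) → 2/9; Widad (weight 1/2) → 1/9; Khalida (weight 1/2) → 1/9; Zuhair (weight 1) → 2/9; Layth (weight 1/2) → 1/9.
Fahad is living and takes 2/9.
Nabil is living and takes 2/9.
Widad is living and takes 1/9.
Khalida predeceased; the 1/9 allotted to Khalida's branch passes to Khalida's issue by representation.
The 1/9 is divided into 2 equal shares of 1/18 among Ghada, Jamal.
Ghada is living and takes 1/18.
Jamal is living and takes 1/18.
Zuhair is living and takes 2/9.
Layth predeceased; the 1/9 allotted to Layth's branch passes to Layth's issue by representation.
Karim is the sole taker at this level and receives the full 1/9.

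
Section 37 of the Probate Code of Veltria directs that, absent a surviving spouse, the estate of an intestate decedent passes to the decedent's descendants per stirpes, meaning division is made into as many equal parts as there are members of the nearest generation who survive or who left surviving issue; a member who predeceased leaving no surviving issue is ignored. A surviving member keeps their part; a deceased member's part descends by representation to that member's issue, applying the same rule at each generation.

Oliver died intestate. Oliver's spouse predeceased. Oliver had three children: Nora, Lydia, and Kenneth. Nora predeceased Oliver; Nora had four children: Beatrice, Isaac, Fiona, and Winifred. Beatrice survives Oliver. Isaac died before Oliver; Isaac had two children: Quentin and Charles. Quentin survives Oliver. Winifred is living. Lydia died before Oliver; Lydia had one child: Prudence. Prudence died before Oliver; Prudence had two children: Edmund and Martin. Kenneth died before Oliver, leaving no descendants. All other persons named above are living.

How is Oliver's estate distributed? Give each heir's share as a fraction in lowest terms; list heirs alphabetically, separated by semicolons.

Beatrice 1/8; Charles 1/16; Edmund 1/4; Fiona 1/8; Martin 1/4; Quentin 1/16; Winifred 1/8

There is no surviving spouse, so the entire estate passes to Oliver's descendants per stirpes.
Kenneth left no surviving issue, so that branch lapses and is disregarded.
The estate is divided into 2 equal shares of 1/2 among Nora, Lydia.
Nora predeceased; the 1/2 allotted to Nora's branch passes to Nora's issue by representation.
The 1/2 is divided into 4 equal shares of 1/8 among Beatrice, Isaac, Fiona, Winifred.
Beatrice is living and takes 1/8.
Isaac predeceased; the 1/8 allotted to Isaac's branch passes to Isaac's issue by representation.
The 1/8 is divided into 2 equal shares of 1/16 among Quentin, Charles.
Quentin is living and takes 1/16.
Charles is living and takes 1/16.
Fiona is living and takes 1/8.
Winifred is living and takes 1/8.
Lydia predeceased; the 1/2 allotted to Lydia's branch passes to Lydia's issue by representation.
Prudence's line is the sole branch at this level, so the full 1/2 passes to Prudence's issue by representation.
The 1/2 is divided into 2 equal shares of 1/4 among Edmund, Martin.
Edmund is living and takes 1/4.
Martin is living and takes 1/4.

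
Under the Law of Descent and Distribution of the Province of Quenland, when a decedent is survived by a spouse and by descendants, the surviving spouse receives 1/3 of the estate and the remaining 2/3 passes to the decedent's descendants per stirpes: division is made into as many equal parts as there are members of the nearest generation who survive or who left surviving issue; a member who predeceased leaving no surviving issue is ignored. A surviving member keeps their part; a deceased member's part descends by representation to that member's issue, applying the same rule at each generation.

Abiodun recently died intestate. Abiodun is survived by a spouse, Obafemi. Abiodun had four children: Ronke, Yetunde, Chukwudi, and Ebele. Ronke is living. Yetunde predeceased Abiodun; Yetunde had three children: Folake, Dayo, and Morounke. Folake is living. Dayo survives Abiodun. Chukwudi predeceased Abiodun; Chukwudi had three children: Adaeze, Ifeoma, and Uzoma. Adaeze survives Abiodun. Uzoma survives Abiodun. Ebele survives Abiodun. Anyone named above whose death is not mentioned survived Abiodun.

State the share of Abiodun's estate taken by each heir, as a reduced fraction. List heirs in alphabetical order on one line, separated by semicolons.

Obafemi, as surviving spouse, takes 1/3.
The remaining 2/3 passes to Abiodun's descendants per stirpes.
The 2/3 is divided into 4 equal shares of 1/6 among Ronke, Yetunde, Chukwudi, Ebele.
Ronke is living and takes 1/6.
Yetunde predeceased; the 1/6 allotted to Yetunde's branch passes to Yetunde's issue by representation.
The 1/6 is divided into 3 equal shares of 1/18 among Folake, Dayo, Morounke.
Folake is living and takes 1/18.
Dayo is living and takes 1/18.
Morounke is living and takes 1/18.
Chukwudi predeceased; the 1/6 allotted to Chukwudi's branch passes to Chukwudi's issue by representation.
The 1/6 is divided into 3 equal shares of 1/18 among Adaeze, Ifeoma, Uzoma.
Adaeze is living and takes 1/18.
Ifeoma is living and takes 1/18.
Uzoma is living and takes 1/18.
Ebele is living and takes 1/6.

Adaeze 1/18; Dayo 1/18; Ebele 1/6; Folake 1/18; Ifeoma 1/18; Morounke 1/18; Obafemi 1/3; Ronke 1/6; Uzoma 1/18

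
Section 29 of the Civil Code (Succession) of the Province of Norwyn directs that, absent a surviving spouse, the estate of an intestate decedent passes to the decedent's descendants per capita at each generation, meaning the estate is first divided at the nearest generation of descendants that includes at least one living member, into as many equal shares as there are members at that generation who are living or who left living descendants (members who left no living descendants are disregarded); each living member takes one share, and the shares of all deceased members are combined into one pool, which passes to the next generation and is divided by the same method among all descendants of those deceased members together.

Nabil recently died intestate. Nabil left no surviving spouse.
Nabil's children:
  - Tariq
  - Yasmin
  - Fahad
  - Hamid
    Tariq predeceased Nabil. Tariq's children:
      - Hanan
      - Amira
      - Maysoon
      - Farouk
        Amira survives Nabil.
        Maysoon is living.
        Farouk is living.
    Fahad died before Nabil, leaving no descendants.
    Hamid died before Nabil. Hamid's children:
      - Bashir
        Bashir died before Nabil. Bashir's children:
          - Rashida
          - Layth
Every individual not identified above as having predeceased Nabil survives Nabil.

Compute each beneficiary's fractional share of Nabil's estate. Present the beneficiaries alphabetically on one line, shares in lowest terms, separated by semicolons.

There is no surviving spouse, so the entire estate passes to Nabil's descendants per capita at each generation.
At generation 1 (Tariq, Yasmin, Hamid) there are 3 shares of (1)/3 = 1/3 each.
Living: Yasmin — each takes 1/3.
Deceased: Tariq and Hamid. Their combined 2/3 is pooled and carried to generation 2.
At generation 2 (Hanan, Amira, Maysoon, Farouk, Bashir) there are 5 shares of (2/3)/5 = 2/15 each.
Living: Hanan, Amira, Maysoon, and Farouk — each takes 2/15.
Deceased: Bashir. That 2/15 share is carried to generation 3.
At generation 3 (Rashida, Layth) there are 2 shares of (2/15)/2 = 1/15 each.
Living: Rashida and Layth — each takes 1/15.

Amira 2/15; Farouk 2/15; Hanan 2/15; Layth 1/15; Maysoon 2/15; Rashida 1/15; Yasmin 1/3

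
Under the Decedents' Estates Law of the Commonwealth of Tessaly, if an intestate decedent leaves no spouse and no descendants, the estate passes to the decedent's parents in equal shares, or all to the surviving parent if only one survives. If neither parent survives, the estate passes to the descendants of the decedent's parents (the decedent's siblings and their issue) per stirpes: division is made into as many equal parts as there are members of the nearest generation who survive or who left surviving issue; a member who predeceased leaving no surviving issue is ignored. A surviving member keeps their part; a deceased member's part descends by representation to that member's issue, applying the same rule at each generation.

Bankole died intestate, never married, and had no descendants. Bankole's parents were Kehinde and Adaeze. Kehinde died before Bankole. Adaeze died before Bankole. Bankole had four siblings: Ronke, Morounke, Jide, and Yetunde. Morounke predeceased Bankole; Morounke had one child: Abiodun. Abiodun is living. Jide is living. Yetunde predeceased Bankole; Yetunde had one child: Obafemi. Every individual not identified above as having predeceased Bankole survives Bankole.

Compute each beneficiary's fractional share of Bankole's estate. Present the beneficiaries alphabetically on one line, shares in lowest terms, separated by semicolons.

Neither parent survives and there are no descendants, so the estate passes to Bankole's siblings and their issue per stirpes.
The estate is divided into 4 equal shares of 1/4 among Ronke, Morounke, Jide, Yetunde.
Ronke is living and takes 1/4.
Morounke predeceased; the 1/4 allotted to Morounke's branch passes to Morounke's issue by representation.
Abiodun is the sole taker at this level and receives the full 1/4.
Jide is living and takes 1/4.
Yetunde predeceased; the 1/4 allotted to Yetunde's branch passes to Yetunde's issue by representation.
Obafemi is the sole taker at this level and receives the full 1/4.

Abiodun 1/4; Jide 1/4; Obafemi 1/4; Ronke 1/4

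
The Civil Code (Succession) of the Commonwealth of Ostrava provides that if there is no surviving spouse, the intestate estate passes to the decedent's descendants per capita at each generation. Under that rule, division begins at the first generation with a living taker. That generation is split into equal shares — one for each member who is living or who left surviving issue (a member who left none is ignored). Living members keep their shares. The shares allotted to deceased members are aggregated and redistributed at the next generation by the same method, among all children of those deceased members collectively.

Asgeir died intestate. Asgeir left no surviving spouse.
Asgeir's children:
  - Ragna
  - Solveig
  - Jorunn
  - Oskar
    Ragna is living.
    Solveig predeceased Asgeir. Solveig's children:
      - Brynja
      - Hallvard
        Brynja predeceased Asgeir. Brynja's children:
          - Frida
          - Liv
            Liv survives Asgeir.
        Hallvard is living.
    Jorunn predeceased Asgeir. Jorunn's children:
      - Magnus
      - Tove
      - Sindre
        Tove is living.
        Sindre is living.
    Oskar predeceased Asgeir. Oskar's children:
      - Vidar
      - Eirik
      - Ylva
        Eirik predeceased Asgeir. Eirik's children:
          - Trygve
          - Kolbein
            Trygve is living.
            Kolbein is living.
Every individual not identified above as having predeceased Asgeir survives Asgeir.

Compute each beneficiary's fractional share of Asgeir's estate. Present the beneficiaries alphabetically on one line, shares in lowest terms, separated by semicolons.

Frida 3/64; Hallvard 3/32; Kolbein 3/64; Liv 3/64; Magnus 3/32; Ragna 1/4; Sindre 3/32; Tove 3/32; Trygve 3/64; Vidar 3/32; Ylva 3/32

There is no surviving spouse, so the entire estate passes to Asgeir's descendants per capita at each generation.
At generation 1 (Ragna, Solveig, Jorunn, Oskar) there are 4 shares of (1)/4 = 1/4 each.
Living: Ragna — each takes 1/4.
Deceased: Solveig, Jorunn, and Oskar. Their combined 3/4 is pooled and carried to generation 2.
At generation 2 (Brynja, Hallvard, Magnus, Tove, Sindre, Vidar, Eirik, Ylva) there are 8 shares of (3/4)/8 = 3/32 each.
Living: Hallvard, Magnus, Tove, Sindre, Vidar, and Ylva — each takes 3/32.
Deceased: Brynja and Eirik. Their combined 3/16 is pooled and carried to generation 3.
At generation 3 (Frida, Liv, Trygve, Kolbein) there are 4 shares of (3/16)/4 = 3/64 each.
Living: Frida, Liv, Trygve, and Kolbein — each takes 3/64.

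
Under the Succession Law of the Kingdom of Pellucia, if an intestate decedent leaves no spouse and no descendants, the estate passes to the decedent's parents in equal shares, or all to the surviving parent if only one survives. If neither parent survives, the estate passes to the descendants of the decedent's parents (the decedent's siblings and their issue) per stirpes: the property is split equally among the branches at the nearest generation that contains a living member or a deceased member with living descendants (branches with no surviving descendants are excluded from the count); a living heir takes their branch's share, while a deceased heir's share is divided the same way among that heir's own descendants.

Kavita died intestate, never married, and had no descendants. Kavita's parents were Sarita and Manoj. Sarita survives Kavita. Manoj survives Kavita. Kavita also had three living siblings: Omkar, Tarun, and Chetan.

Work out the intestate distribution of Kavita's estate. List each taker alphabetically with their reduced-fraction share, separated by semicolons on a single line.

Both parents survive, so Sarita and Manoj each take 1/2. The siblings take nothing because a surviving parent has priority.

Manoj 1/2; Sarita 1/2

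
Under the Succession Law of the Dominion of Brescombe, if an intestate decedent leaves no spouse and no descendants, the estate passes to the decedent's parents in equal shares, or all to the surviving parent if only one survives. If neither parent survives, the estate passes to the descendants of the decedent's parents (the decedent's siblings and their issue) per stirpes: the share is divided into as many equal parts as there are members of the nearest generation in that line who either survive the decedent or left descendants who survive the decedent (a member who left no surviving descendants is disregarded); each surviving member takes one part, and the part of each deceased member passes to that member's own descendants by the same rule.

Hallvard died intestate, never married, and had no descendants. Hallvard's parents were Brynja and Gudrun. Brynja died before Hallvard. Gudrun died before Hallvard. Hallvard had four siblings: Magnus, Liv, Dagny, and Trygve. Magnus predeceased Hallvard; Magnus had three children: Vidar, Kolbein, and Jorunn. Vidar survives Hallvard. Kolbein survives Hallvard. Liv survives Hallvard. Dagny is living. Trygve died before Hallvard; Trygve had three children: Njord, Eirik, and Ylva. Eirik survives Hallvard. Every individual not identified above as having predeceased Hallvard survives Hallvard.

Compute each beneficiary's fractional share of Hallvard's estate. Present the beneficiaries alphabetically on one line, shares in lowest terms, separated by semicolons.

Neither parent survives and there are no descendants, so the estate passes to Hallvard's siblings and their issue per stirpes.
The estate is divided into 4 equal shares of 1/4 among Magnus, Liv, Dagny, Trygve.
Magnus predeceased; the 1/4 allotted to Magnus's branch passes to Magnus's issue by representation.
The 1/4 is divided into 3 equal shares of 1/12 among Vidar, Kolbein, Jorunn.
Vidar is living and takes 1/12.
Kolbein is living and takes 1/12.
Jorunn is living and takes 1/12.
Liv is living and takes 1/4.
Dagny is living and takes 1/4.
Trygve predeceased; the 1/4 allotted to Trygve's branch passes to Trygve's issue by representation.
The 1/4 is divided into 3 equal shares of 1/12 among Njord, Eirik, Ylva.
Njord is living and takes 1/12.
Eirik is living and takes 1/12.
Ylva is living and takes 1/12.

Dagny 1/4; Eirik 1/12; Jorunn 1/12; Kolbein 1/12; Liv 1/4; Njord 1/12; Vidar 1/12; Ylva 1/12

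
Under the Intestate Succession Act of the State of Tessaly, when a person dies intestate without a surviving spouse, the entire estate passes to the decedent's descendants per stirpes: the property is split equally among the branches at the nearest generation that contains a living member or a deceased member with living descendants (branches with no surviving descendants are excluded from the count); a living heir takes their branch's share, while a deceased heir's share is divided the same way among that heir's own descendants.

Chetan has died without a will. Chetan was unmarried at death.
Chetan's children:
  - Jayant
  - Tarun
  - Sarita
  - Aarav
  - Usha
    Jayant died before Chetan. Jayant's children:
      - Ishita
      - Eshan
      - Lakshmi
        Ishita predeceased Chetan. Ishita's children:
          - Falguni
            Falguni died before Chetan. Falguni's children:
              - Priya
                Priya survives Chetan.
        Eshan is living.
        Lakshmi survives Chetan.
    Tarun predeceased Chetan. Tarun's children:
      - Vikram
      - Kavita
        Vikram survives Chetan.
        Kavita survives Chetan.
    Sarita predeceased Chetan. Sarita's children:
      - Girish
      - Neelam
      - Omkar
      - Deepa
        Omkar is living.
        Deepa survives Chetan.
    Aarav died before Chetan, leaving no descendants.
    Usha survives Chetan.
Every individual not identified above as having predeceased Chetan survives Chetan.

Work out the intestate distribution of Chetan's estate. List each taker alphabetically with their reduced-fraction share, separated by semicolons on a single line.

Deepa 1/16; Eshan 1/12; Girish 1/16; Kavita 1/8; Lakshmi 1/12; Neelam 1/16; Omkar 1/16; Priya 1/12; Usha 1/4; Vikram 1/8

There is no surviving spouse, so the entire estate passes to Chetan's descendants per stirpes.
Aarav left no surviving issue, so that branch lapses and is disregarded.
The estate is divided into 4 equal shares of 1/4 among Jayant, Tarun, Sarita, Usha.
Jayant predeceased; the 1/4 allotted to Jayant's branch passes to Jayant's issue by representation.
The 1/4 is divided into 3 equal shares of 1/12 among Ishita, Eshan, Lakshmi.
Ishita predeceased; the 1/12 allotted to Ishita's branch passes to Ishita's issue by representation.
Falguni's line is the sole branch at this level, so the full 1/12 passes to Falguni's issue by representation.
Priya is the sole taker at this level and receives the full 1/12.
Eshan is living and takes 1/12.
Lakshmi is living and takes 1/12.
Tarun predeceased; the 1/4 allotted to Tarun's branch passes to Tarun's issue by representation.
The 1/4 is divided into 2 equal shares of 1/8 among Vikram, Kavita.
Vikram is living and takes 1/8.
Kavita is living and takes 1/8.
Sarita predeceased; the 1/4 allotted to Sarita's branch passes to Sarita's issue by representation.
The 1/4 is divided into 4 equal shares of 1/16 among Girish, Neelam, Omkar, Deepa.
Girish is living and takes 1/16.
Neelam is living and takes 1/16.
Omkar is living and takes 1/16.
Deepa is living and takes 1/16.
Usha is living and takes 1/4.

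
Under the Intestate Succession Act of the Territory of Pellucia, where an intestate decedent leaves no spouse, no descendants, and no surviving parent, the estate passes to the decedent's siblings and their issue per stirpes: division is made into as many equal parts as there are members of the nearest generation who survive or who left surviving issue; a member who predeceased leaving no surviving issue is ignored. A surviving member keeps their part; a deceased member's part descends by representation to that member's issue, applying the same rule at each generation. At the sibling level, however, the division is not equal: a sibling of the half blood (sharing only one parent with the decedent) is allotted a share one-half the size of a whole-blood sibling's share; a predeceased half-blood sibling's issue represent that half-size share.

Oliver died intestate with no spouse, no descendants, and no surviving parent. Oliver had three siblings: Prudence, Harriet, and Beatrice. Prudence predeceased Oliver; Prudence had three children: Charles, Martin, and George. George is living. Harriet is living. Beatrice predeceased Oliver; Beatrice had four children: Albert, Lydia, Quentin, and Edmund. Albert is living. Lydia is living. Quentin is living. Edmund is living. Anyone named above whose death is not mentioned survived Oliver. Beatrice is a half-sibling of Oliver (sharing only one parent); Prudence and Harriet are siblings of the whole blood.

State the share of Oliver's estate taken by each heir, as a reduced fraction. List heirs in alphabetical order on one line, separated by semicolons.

No spouse, descendants, or parent survives, so the estate passes to Oliver's siblings per stirpes.
Half-blood siblings count for one-half the weight of whole-blood siblings at the initial division.
Dividing 1 in proportion to weights (total weight 5/2): Prudence (weight 1) → 2/5; Harriet (weight 1) → 2/5; Beatrice (weight 1/2) → 1/5.
Prudence predeceased; the 2/5 allotted to Prudence's branch passes to Prudence's issue by representation.
The 2/5 is divided into 3 equal shares of 2/15 among Charles, Martin, George.
Charles is living and takes 2/15.
Martin is living and takes 2/15.
George is living and takes 2/15.
Harriet is living and takes 2/5.
Beatrice predeceased; the 1/5 allotted to Beatrice's branch passes to Beatrice's issue by representation.
The 1/5 is divided into 4 equal shares of 1/20 among Albert, Lydia, Quentin, Edmund.
Albert is living and takes 1/20.
Lydia is living and takes 1/20.
Quentin is living and takes 1/20.
Edmund is living and takes 1/20.

Albert 1/20; Charles 2/15; Edmund 1/20; George 2/15; Harriet 2/5; Lydia 1/20; Martin 2/15; Quentin 1/20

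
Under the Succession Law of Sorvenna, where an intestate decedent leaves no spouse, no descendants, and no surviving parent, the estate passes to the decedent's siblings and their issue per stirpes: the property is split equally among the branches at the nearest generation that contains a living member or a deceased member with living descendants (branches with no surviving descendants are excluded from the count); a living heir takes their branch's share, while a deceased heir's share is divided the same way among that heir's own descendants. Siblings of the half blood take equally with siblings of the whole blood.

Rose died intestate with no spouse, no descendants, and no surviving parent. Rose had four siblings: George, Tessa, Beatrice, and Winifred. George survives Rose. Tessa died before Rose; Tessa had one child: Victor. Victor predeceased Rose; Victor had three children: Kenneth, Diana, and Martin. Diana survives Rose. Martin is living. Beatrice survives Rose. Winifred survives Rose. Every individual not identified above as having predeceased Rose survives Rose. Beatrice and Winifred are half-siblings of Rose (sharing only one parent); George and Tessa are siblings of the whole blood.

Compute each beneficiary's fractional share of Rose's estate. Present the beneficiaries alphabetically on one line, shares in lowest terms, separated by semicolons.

No spouse, descendants, or parent survives, so the estate passes to Rose's siblings per stirpes.
Half-blood and whole-blood siblings take equally under the stated rule.
The estate is divided into 4 equal shares of 1/4 among George, Tessa, Beatrice, Winifred.
George is living and takes 1/4.
Tessa predeceased; the 1/4 allotted to Tessa's branch passes to Tessa's issue by representation.
Victor's line is the sole branch at this level, so the full 1/4 passes to Victor's issue by representation.
The 1/4 is divided into 3 equal shares of 1/12 among Kenneth, Diana, Martin.
Kenneth is living and takes 1/12.
Diana is living and takes 1/12.
Martin is living and takes 1/12.
Beatrice is living and takes 1/4.
Winifred is living and takes 1/4.

Beatrice 1/4; Diana 1/12; George 1/4; Kenneth 1/12; Martin 1/12; Winifred 1/4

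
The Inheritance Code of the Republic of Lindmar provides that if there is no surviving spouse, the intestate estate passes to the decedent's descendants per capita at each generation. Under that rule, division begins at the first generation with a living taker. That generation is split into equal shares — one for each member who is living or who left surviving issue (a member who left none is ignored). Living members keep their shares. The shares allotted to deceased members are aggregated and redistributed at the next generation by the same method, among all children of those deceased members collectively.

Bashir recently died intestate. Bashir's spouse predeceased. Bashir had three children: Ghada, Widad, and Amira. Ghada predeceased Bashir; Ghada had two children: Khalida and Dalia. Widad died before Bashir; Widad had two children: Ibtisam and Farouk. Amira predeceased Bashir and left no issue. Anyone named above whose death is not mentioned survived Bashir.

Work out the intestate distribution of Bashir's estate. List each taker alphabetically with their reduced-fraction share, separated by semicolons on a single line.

There is no surviving spouse, so the entire estate passes to Bashir's descendants per capita at each generation.
No one at generation 1 (Ghada, Widad) is living; moving to the next generation.
At generation 2 (Khalida, Dalia, Ibtisam, Farouk) there are 4 shares of (1)/4 = 1/4 each.
Living: Khalida, Dalia, Ibtisam, and Farouk — each takes 1/4.

Dalia 1/4; Farouk 1/4; Ibtisam 1/4; Khalida 1/4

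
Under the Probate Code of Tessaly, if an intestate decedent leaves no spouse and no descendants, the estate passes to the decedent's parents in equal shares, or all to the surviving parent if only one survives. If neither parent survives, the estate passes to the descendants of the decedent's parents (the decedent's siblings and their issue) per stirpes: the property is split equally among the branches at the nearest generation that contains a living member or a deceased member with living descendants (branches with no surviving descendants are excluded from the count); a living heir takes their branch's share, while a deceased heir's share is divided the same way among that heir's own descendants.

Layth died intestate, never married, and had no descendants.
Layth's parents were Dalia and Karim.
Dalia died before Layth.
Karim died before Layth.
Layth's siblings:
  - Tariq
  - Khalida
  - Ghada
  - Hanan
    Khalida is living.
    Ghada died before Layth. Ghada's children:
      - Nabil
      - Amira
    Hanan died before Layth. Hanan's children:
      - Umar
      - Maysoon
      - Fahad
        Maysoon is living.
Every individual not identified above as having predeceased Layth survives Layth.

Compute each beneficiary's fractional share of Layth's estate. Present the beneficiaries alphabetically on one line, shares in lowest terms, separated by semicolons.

Amira 1/8; Fahad 1/12; Khalida 1/4; Maysoon 1/12; Nabil 1/8; Tariq 1/4; Umar 1/12

Neither parent survives and there are no descendants, so the estate passes to Layth's siblings and their issue per stirpes.
The estate is divided into 4 equal shares of 1/4 among Tariq, Khalida, Ghada, Hanan.
Tariq is living and takes 1/4.
Khalida is living and takes 1/4.
Ghada predeceased; the 1/4 allotted to Ghada's branch passes to Ghada's issue by representation.
The 1/4 is divided into 2 equal shares of 1/8 among Nabil, Amira.
Nabil is living and takes 1/8.
Amira is living and takes 1/8.
Hanan predeceased; the 1/4 allotted to Hanan's branch passes to Hanan's issue by representation.
The 1/4 is divided into 3 equal shares of 1/12 among Umar, Maysoon, Fahad.
Umar is living and takes 1/12.
Maysoon is living and takes 1/12.
Fahad is living and takes 1/12.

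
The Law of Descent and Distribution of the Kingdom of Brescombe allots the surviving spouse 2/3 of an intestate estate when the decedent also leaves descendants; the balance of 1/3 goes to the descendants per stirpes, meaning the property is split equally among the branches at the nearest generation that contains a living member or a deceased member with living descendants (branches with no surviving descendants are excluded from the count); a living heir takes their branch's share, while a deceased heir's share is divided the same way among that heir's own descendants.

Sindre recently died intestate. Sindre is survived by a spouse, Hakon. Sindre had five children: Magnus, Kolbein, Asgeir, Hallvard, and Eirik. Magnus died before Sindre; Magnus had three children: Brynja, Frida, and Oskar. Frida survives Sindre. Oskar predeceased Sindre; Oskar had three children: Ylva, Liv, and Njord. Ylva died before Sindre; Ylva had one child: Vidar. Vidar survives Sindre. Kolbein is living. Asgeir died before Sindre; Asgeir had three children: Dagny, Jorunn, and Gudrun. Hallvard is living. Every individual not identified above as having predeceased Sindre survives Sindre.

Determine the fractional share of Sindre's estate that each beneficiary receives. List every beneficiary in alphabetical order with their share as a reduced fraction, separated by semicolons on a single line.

Brynja 1/45; Dagny 1/45; Eirik 1/15; Frida 1/45; Gudrun 1/45; Hakon 2/3; Hallvard 1/15; Jorunn 1/45; Kolbein 1/15; Liv 1/135; Njord 1/135; Vidar 1/135

Hakon, as surviving spouse, takes 2/3.
The remaining 1/3 passes to Sindre's descendants per stirpes.
The 1/3 is divided into 5 equal shares of 1/15 among Magnus, Kolbein, Asgeir, Hallvard, Eirik.
Magnus predeceased; the 1/15 allotted to Magnus's branch passes to Magnus's issue by representation.
The 1/15 is divided into 3 equal shares of 1/45 among Brynja, Frida, Oskar.
Brynja is living and takes 1/45.
Frida is living and takes 1/45.
Oskar predeceased; the 1/45 allotted to Oskar's branch passes to Oskar's issue by representation.
The 1/45 is divided into 3 equal shares of 1/135 among Ylva, Liv, Njord.
Ylva predeceased; the 1/135 allotted to Ylva's branch passes to Ylva's issue by representation.
Vidar is the sole taker at this level and receives the full 1/135.
Liv is living and takes 1/135.
Njord is living and takes 1/135.
Kolbein is living and takes 1/15.
Asgeir predeceased; the 1/15 allotted to Asgeir's branch passes to Asgeir's issue by representation.
The 1/15 is divided into 3 equal shares of 1/45 among Dagny, Jorunn, Gudrun.
Dagny is living and takes 1/45.
Jorunn is living and takes 1/45.
Gudrun is living and takes 1/45.
Hallvard is living and takes 1/15.
Eirik is living and takes 1/15.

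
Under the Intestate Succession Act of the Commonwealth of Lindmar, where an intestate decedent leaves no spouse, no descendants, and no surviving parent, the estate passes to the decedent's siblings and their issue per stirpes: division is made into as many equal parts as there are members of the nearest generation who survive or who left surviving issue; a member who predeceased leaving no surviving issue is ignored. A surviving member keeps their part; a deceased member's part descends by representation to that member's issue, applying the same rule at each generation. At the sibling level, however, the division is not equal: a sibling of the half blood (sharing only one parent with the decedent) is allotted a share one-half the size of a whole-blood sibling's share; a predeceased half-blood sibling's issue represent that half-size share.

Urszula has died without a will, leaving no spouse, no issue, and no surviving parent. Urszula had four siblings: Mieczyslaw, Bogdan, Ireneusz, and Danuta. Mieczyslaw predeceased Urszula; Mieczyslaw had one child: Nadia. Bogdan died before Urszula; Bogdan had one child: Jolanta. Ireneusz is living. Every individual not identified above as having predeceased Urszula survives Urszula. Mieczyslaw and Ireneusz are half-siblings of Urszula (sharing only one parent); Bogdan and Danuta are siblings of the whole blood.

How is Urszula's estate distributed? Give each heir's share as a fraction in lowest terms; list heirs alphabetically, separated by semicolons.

Danuta 1/3; Ireneusz 1/6; Jolanta 1/3; Nadia 1/6

No spouse, descendants, or parent survives, so the estate passes to Urszula's siblings per stirpes.
Half-blood siblings count for one-half the weight of whole-blood siblings at the initial division.
Dividing 1 in proportion to weights (total weight 3): Mieczyslaw (weight 1/2) → 1/6; Bogdan (weight 1) → 1/3; Ireneusz (weight 1/2) → 1/6; Danuta (weight 1) → 1/3.
Mieczyslaw predeceased; the 1/6 allotted to Mieczyslaw's branch passes to Mieczyslaw's issue by representation.
Nadia is the sole taker at this level and receives the full 1/6.
Bogdan predeceased; the 1/3 allotted to Bogdan's branch passes to Bogdan's issue by representation.
Jolanta is the sole taker at this level and receives the full 1/3.
Ireneusz is living and takes 1/6.
Danuta is living and takes 1/3.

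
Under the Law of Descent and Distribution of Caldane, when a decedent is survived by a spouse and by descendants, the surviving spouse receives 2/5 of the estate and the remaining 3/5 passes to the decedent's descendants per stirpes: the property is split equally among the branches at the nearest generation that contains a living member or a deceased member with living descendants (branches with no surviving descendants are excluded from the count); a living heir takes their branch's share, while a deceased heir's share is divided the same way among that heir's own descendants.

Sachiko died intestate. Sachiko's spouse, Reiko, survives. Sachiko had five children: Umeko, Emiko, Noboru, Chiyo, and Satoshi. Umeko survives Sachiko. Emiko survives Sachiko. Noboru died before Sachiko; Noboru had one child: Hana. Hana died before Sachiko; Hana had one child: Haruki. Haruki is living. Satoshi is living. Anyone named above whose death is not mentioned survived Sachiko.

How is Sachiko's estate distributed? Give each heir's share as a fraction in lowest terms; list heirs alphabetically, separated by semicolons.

Chiyo 3/25; Emiko 3/25; Haruki 3/25; Reiko 2/5; Satoshi 3/25; Umeko 3/25

Reiko, as surviving spouse, takes 2/5.
The remaining 3/5 passes to Sachiko's descendants per stirpes.
The 3/5 is divided into 5 equal shares of 3/25 among Umeko, Emiko, Noboru, Chiyo, Satoshi.
Umeko is living and takes 3/25.
Emiko is living and takes 3/25.
Noboru predeceased; the 3/25 allotted to Noboru's branch passes to Noboru's issue by representation.
Hana's line is the sole branch at this level, so the full 3/25 passes to Hana's issue by representation.
Haruki is the sole taker at this level and receives the full 3/25.
Chiyo is living and takes 3/25.
Satoshi is living and takes 3/25.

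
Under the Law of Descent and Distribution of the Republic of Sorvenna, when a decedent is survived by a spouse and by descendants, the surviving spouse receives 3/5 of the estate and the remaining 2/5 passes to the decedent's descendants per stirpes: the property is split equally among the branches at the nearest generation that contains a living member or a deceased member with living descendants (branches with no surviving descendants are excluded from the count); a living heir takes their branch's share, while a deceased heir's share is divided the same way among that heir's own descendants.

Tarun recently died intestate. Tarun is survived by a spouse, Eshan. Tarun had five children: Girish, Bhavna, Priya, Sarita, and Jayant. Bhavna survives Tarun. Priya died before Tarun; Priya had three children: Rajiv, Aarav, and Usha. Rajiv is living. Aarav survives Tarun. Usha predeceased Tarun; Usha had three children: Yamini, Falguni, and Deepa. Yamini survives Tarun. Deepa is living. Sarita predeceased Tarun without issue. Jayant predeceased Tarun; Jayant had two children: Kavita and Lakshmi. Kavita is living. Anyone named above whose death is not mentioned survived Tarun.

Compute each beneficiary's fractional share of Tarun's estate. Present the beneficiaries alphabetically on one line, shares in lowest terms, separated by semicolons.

Aarav 1/30; Bhavna 1/10; Deepa 1/90; Eshan 3/5; Falguni 1/90; Girish 1/10; Kavita 1/20; Lakshmi 1/20; Rajiv 1/30; Yamini 1/90

Eshan, as surviving spouse, takes 3/5.
The remaining 2/5 passes to Tarun's descendants per stirpes.
Sarita left no surviving issue, so that branch lapses and is disregarded.
The 2/5 is divided into 4 equal shares of 1/10 among Girish, Bhavna, Priya, Jayant.
Girish is living and takes 1/10.
Bhavna is living and takes 1/10.
Priya predeceased; the 1/10 allotted to Priya's branch passes to Priya's issue by representation.
The 1/10 is divided into 3 equal shares of 1/30 among Rajiv, Aarav, Usha.
Rajiv is living and takes 1/30.
Aarav is living and takes 1/30.
Usha predeceased; the 1/30 allotted to Usha's branch passes to Usha's issue by representation.
The 1/30 is divided into 3 equal shares of 1/90 among Yamini, Falguni, Deepa.
Yamini is living and takes 1/90.
Falguni is living and takes 1/90.
Deepa is living and takes 1/90.
Jayant predeceased; the 1/10 allotted to Jayant's branch passes to Jayant's issue by representation.
The 1/10 is divided into 2 equal shares of 1/20 among Kavita, Lakshmi.
Kavita is living and takes 1/20.
Lakshmi is living and takes 1/20.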